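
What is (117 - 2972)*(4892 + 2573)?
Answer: -21312575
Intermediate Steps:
(117 - 2972)*(4892 + 2573) = -2855*7465 = -21312575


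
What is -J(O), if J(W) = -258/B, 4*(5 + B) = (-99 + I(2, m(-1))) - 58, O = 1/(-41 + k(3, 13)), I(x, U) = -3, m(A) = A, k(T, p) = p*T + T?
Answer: -86/15 ≈ -5.7333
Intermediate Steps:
k(T, p) = T + T*p (k(T, p) = T*p + T = T + T*p)
O = 1 (O = 1/(-41 + 3*(1 + 13)) = 1/(-41 + 3*14) = 1/(-41 + 42) = 1/1 = 1)
B = -45 (B = -5 + ((-99 - 3) - 58)/4 = -5 + (-102 - 58)/4 = -5 + (1/4)*(-160) = -5 - 40 = -45)
J(W) = 86/15 (J(W) = -258/(-45) = -258*(-1/45) = 86/15)
-J(O) = -1*86/15 = -86/15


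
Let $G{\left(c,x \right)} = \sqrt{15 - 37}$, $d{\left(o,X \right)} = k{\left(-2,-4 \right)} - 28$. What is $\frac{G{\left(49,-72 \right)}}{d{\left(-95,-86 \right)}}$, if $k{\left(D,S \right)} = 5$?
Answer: $- \frac{i \sqrt{22}}{23} \approx - 0.20393 i$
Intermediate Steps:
$d{\left(o,X \right)} = -23$ ($d{\left(o,X \right)} = 5 - 28 = -23$)
$G{\left(c,x \right)} = i \sqrt{22}$ ($G{\left(c,x \right)} = \sqrt{-22} = i \sqrt{22}$)
$\frac{G{\left(49,-72 \right)}}{d{\left(-95,-86 \right)}} = \frac{i \sqrt{22}}{-23} = i \sqrt{22} \left(- \frac{1}{23}\right) = - \frac{i \sqrt{22}}{23}$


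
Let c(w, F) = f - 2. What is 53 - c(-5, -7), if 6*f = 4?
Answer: 163/3 ≈ 54.333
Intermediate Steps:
f = ⅔ (f = (⅙)*4 = ⅔ ≈ 0.66667)
c(w, F) = -4/3 (c(w, F) = ⅔ - 2 = -4/3)
53 - c(-5, -7) = 53 - 1*(-4/3) = 53 + 4/3 = 163/3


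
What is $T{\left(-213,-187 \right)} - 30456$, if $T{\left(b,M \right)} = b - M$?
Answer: $-30482$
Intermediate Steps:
$T{\left(-213,-187 \right)} - 30456 = \left(-213 - -187\right) - 30456 = \left(-213 + 187\right) - 30456 = -26 - 30456 = -30482$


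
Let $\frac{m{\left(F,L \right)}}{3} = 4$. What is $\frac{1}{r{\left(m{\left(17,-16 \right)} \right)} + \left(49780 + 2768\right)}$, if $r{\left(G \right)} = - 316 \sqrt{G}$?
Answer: $\frac{4379}{230007836} + \frac{79 \sqrt{3}}{345011754} \approx 1.9435 \cdot 10^{-5}$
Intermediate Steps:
$m{\left(F,L \right)} = 12$ ($m{\left(F,L \right)} = 3 \cdot 4 = 12$)
$\frac{1}{r{\left(m{\left(17,-16 \right)} \right)} + \left(49780 + 2768\right)} = \frac{1}{- 316 \sqrt{12} + \left(49780 + 2768\right)} = \frac{1}{- 316 \cdot 2 \sqrt{3} + 52548} = \frac{1}{- 632 \sqrt{3} + 52548} = \frac{1}{52548 - 632 \sqrt{3}}$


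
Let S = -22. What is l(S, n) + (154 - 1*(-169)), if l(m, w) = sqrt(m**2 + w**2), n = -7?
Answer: 323 + sqrt(533) ≈ 346.09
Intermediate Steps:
l(S, n) + (154 - 1*(-169)) = sqrt((-22)**2 + (-7)**2) + (154 - 1*(-169)) = sqrt(484 + 49) + (154 + 169) = sqrt(533) + 323 = 323 + sqrt(533)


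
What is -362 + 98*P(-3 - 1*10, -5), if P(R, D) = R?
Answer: -1636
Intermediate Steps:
-362 + 98*P(-3 - 1*10, -5) = -362 + 98*(-3 - 1*10) = -362 + 98*(-3 - 10) = -362 + 98*(-13) = -362 - 1274 = -1636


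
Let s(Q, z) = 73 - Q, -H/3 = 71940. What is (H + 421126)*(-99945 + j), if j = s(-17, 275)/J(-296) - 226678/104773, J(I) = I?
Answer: -159094268967241577/7753202 ≈ -2.0520e+10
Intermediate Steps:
H = -215820 (H = -3*71940 = -215820)
j = -38263129/15506404 (j = (73 - 1*(-17))/(-296) - 226678/104773 = (73 + 17)*(-1/296) - 226678*1/104773 = 90*(-1/296) - 226678/104773 = -45/148 - 226678/104773 = -38263129/15506404 ≈ -2.4676)
(H + 421126)*(-99945 + j) = (-215820 + 421126)*(-99945 - 38263129/15506404) = 205306*(-1549825810909/15506404) = -159094268967241577/7753202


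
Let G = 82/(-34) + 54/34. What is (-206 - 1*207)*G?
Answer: 5782/17 ≈ 340.12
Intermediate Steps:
G = -14/17 (G = 82*(-1/34) + 54*(1/34) = -41/17 + 27/17 = -14/17 ≈ -0.82353)
(-206 - 1*207)*G = (-206 - 1*207)*(-14/17) = (-206 - 207)*(-14/17) = -413*(-14/17) = 5782/17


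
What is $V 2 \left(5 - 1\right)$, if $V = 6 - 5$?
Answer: $8$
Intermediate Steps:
$V = 1$ ($V = 6 - 5 = 1$)
$V 2 \left(5 - 1\right) = 1 \cdot 2 \left(5 - 1\right) = 2 \cdot 4 = 8$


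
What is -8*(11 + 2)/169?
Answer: -8/13 ≈ -0.61539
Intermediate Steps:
-8*(11 + 2)/169 = -8*13*(1/169) = -104*1/169 = -8/13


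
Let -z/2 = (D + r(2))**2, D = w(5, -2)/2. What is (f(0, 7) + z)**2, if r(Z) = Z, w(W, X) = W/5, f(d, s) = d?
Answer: 625/4 ≈ 156.25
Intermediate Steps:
w(W, X) = W/5 (w(W, X) = W*(1/5) = W/5)
D = 1/2 (D = ((1/5)*5)/2 = 1*(1/2) = 1/2 ≈ 0.50000)
z = -25/2 (z = -2*(1/2 + 2)**2 = -2*(5/2)**2 = -2*25/4 = -25/2 ≈ -12.500)
(f(0, 7) + z)**2 = (0 - 25/2)**2 = (-25/2)**2 = 625/4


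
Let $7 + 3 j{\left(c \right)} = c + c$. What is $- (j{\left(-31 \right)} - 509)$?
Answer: $532$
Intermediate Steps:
$j{\left(c \right)} = - \frac{7}{3} + \frac{2 c}{3}$ ($j{\left(c \right)} = - \frac{7}{3} + \frac{c + c}{3} = - \frac{7}{3} + \frac{2 c}{3}$)
$- (j{\left(-31 \right)} - 509) = - (\left(- \frac{7}{3} + \frac{2}{3} \left(-31\right)\right) - 509) = - (\left(- \frac{7}{3} - \frac{62}{3}\right) - 509) = - (-23 - 509) = \left(-1\right) \left(-532\right) = 532$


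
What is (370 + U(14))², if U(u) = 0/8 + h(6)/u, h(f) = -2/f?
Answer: 241460521/1764 ≈ 1.3688e+5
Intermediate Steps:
U(u) = -1/(3*u) (U(u) = 0/8 + (-2/6)/u = 0*(⅛) + (-2*⅙)/u = 0 - 1/(3*u) = -1/(3*u))
(370 + U(14))² = (370 - ⅓/14)² = (370 - ⅓*1/14)² = (370 - 1/42)² = (15539/42)² = 241460521/1764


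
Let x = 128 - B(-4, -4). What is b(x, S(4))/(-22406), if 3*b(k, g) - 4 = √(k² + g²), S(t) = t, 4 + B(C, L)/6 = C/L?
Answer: -2/33609 - √5333/33609 ≈ -0.0022324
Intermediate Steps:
B(C, L) = -24 + 6*C/L (B(C, L) = -24 + 6*(C/L) = -24 + 6*C/L)
x = 146 (x = 128 - (-24 + 6*(-4)/(-4)) = 128 - (-24 + 6*(-4)*(-¼)) = 128 - (-24 + 6) = 128 - 1*(-18) = 128 + 18 = 146)
b(k, g) = 4/3 + √(g² + k²)/3 (b(k, g) = 4/3 + √(k² + g²)/3 = 4/3 + √(g² + k²)/3)
b(x, S(4))/(-22406) = (4/3 + √(4² + 146²)/3)/(-22406) = (4/3 + √(16 + 21316)/3)*(-1/22406) = (4/3 + √21332/3)*(-1/22406) = (4/3 + (2*√5333)/3)*(-1/22406) = (4/3 + 2*√5333/3)*(-1/22406) = -2/33609 - √5333/33609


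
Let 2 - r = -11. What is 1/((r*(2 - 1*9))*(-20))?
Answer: 1/1820 ≈ 0.00054945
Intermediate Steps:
r = 13 (r = 2 - 1*(-11) = 2 + 11 = 13)
1/((r*(2 - 1*9))*(-20)) = 1/((13*(2 - 1*9))*(-20)) = 1/((13*(2 - 9))*(-20)) = 1/((13*(-7))*(-20)) = 1/(-91*(-20)) = 1/1820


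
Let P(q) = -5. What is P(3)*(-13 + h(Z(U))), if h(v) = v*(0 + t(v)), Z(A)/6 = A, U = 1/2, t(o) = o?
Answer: 20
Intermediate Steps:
U = 1/2 ≈ 0.50000
Z(A) = 6*A
h(v) = v**2 (h(v) = v*(0 + v) = v*v = v**2)
P(3)*(-13 + h(Z(U))) = -5*(-13 + (6*(1/2))**2) = -5*(-13 + 3**2) = -5*(-13 + 9) = -5*(-4) = 20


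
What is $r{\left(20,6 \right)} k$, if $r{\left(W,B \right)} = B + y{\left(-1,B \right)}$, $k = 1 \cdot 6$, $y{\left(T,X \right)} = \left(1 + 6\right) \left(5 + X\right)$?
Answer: $498$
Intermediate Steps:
$y{\left(T,X \right)} = 35 + 7 X$ ($y{\left(T,X \right)} = 7 \left(5 + X\right) = 35 + 7 X$)
$k = 6$
$r{\left(W,B \right)} = 35 + 8 B$ ($r{\left(W,B \right)} = B + \left(35 + 7 B\right) = 35 + 8 B$)
$r{\left(20,6 \right)} k = \left(35 + 8 \cdot 6\right) 6 = \left(35 + 48\right) 6 = 83 \cdot 6 = 498$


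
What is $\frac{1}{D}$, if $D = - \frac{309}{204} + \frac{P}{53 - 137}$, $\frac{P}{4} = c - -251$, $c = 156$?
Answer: $- \frac{1428}{29839} \approx -0.047857$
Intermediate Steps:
$P = 1628$ ($P = 4 \left(156 - -251\right) = 4 \left(156 + 251\right) = 4 \cdot 407 = 1628$)
$D = - \frac{29839}{1428}$ ($D = - \frac{309}{204} + \frac{1628}{53 - 137} = \left(-309\right) \frac{1}{204} + \frac{1628}{-84} = - \frac{103}{68} + 1628 \left(- \frac{1}{84}\right) = - \frac{103}{68} - \frac{407}{21} = - \frac{29839}{1428} \approx -20.896$)
$\frac{1}{D} = \frac{1}{- \frac{29839}{1428}} = - \frac{1428}{29839}$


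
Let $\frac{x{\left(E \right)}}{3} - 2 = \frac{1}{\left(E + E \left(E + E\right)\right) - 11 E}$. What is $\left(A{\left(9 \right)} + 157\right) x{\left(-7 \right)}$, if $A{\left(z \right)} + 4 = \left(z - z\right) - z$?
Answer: $\frac{6066}{7} \approx 866.57$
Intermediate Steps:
$A{\left(z \right)} = -4 - z$ ($A{\left(z \right)} = -4 + \left(\left(z - z\right) - z\right) = -4 + \left(0 - z\right) = -4 - z$)
$x{\left(E \right)} = 6 + \frac{3}{- 10 E + 2 E^{2}}$ ($x{\left(E \right)} = 6 + \frac{3}{\left(E + E \left(E + E\right)\right) - 11 E} = 6 + \frac{3}{\left(E + E 2 E\right) - 11 E} = 6 + \frac{3}{\left(E + 2 E^{2}\right) - 11 E} = 6 + \frac{3}{- 10 E + 2 E^{2}}$)
$\left(A{\left(9 \right)} + 157\right) x{\left(-7 \right)} = \left(\left(-4 - 9\right) + 157\right) \frac{3 \left(1 - -140 + 4 \left(-7\right)^{2}\right)}{2 \left(-7\right) \left(-5 - 7\right)} = \left(\left(-4 - 9\right) + 157\right) \frac{3}{2} \left(- \frac{1}{7}\right) \frac{1}{-12} \left(1 + 140 + 4 \cdot 49\right) = \left(-13 + 157\right) \frac{3}{2} \left(- \frac{1}{7}\right) \left(- \frac{1}{12}\right) \left(1 + 140 + 196\right) = 144 \cdot \frac{3}{2} \left(- \frac{1}{7}\right) \left(- \frac{1}{12}\right) 337 = 144 \cdot \frac{337}{56} = \frac{6066}{7}$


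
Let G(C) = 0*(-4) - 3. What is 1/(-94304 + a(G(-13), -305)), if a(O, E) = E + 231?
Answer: -1/94378 ≈ -1.0596e-5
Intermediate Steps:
G(C) = -3 (G(C) = 0 - 3 = -3)
a(O, E) = 231 + E
1/(-94304 + a(G(-13), -305)) = 1/(-94304 + (231 - 305)) = 1/(-94304 - 74) = 1/(-94378) = -1/94378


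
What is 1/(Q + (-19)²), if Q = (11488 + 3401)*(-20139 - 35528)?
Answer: -1/828825602 ≈ -1.2065e-9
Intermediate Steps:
Q = -828825963 (Q = 14889*(-55667) = -828825963)
1/(Q + (-19)²) = 1/(-828825963 + (-19)²) = 1/(-828825963 + 361) = 1/(-828825602) = -1/828825602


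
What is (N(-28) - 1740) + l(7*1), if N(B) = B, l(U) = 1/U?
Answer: -12375/7 ≈ -1767.9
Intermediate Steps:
(N(-28) - 1740) + l(7*1) = (-28 - 1740) + 1/(7*1) = -1768 + 1/7 = -1768 + ⅐ = -12375/7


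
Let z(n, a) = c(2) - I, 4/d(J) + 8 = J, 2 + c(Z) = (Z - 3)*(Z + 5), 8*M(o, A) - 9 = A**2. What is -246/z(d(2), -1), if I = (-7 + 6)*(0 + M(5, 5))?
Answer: 984/19 ≈ 51.789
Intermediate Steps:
M(o, A) = 9/8 + A**2/8
c(Z) = -2 + (-3 + Z)*(5 + Z) (c(Z) = -2 + (Z - 3)*(Z + 5) = -2 + (-3 + Z)*(5 + Z))
d(J) = 4/(-8 + J)
I = -17/4 (I = (-7 + 6)*(0 + (9/8 + (1/8)*5**2)) = -(0 + (9/8 + (1/8)*25)) = -(0 + (9/8 + 25/8)) = -(0 + 17/4) = -1*17/4 = -17/4 ≈ -4.2500)
z(n, a) = -19/4 (z(n, a) = (-17 + 2**2 + 2*2) - 1*(-17/4) = (-17 + 4 + 4) + 17/4 = -9 + 17/4 = -19/4)
-246/z(d(2), -1) = -246/(-19/4) = -246*(-4/19) = 984/19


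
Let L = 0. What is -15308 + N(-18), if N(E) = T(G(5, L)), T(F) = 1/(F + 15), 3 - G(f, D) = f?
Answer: -199003/13 ≈ -15308.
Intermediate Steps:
G(f, D) = 3 - f
T(F) = 1/(15 + F)
N(E) = 1/13 (N(E) = 1/(15 + (3 - 1*5)) = 1/(15 + (3 - 5)) = 1/(15 - 2) = 1/13)
-15308 + N(-18) = -15308 + 1/13 = -199003/13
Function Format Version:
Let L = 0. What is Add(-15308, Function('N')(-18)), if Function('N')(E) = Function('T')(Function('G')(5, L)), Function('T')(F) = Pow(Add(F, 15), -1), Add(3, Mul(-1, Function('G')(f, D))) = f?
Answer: Rational(-199003, 13) ≈ -15308.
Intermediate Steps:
Function('G')(f, D) = Add(3, Mul(-1, f))
Function('T')(F) = Pow(Add(15, F), -1)
Function('N')(E) = Rational(1, 13) (Function('N')(E) = Pow(Add(15, Add(3, Mul(-1, 5))), -1) = Pow(Add(15, Add(3, -5)), -1) = Pow(Add(15, -2), -1) = Pow(13, -1) = Rational(1, 13))
Add(-15308, Function('N')(-18)) = Add(-15308, Rational(1, 13)) = Rational(-199003, 13)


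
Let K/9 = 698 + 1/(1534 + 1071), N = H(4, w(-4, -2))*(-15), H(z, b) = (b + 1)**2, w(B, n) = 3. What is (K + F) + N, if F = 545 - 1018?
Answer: 14507254/2605 ≈ 5569.0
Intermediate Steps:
F = -473
H(z, b) = (1 + b)**2
N = -240 (N = (1 + 3)**2*(-15) = 4**2*(-15) = 16*(-15) = -240)
K = 16364619/2605 (K = 9*(698 + 1/(1534 + 1071)) = 9*(698 + 1/2605) = 9*(1818291/2605) = 16364619/2605 ≈ 6282.0)
(K + F) + N = (16364619/2605 - 473) - 240 = 15132454/2605 - 240 = 14507254/2605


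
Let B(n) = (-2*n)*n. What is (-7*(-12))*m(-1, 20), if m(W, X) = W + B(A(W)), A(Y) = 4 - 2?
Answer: -756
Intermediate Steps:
A(Y) = 2
B(n) = -2*n²
m(W, X) = -8 + W (m(W, X) = W - 2*2² = W - 2*4 = W - 8 = -8 + W)
(-7*(-12))*m(-1, 20) = (-7*(-12))*(-8 - 1) = 84*(-9) = -756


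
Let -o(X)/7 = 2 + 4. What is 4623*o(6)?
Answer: -194166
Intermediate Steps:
o(X) = -42 (o(X) = -7*(2 + 4) = -7*6 = -42)
4623*o(6) = 4623*(-42) = -194166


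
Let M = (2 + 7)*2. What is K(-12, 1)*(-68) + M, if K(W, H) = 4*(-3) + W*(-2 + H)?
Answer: 18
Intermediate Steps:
M = 18 (M = 9*2 = 18)
K(W, H) = -12 + W*(-2 + H)
K(-12, 1)*(-68) + M = (-12 - 2*(-12) + 1*(-12))*(-68) + 18 = (-12 + 24 - 12)*(-68) + 18 = 0*(-68) + 18 = 0 + 18 = 18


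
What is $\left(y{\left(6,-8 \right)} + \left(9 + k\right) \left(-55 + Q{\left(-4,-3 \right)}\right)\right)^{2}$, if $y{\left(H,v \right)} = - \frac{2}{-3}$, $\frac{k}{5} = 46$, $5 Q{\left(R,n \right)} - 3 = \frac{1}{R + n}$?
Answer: $\frac{74618024569}{441} \approx 1.692 \cdot 10^{8}$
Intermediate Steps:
$Q{\left(R,n \right)} = \frac{3}{5} + \frac{1}{5 \left(R + n\right)}$
$k = 230$ ($k = 5 \cdot 46 = 230$)
$y{\left(H,v \right)} = \frac{2}{3}$ ($y{\left(H,v \right)} = \left(-2\right) \left(- \frac{1}{3}\right) = \frac{2}{3}$)
$\left(y{\left(6,-8 \right)} + \left(9 + k\right) \left(-55 + Q{\left(-4,-3 \right)}\right)\right)^{2} = \left(\frac{2}{3} + \left(9 + 230\right) \left(-55 + \frac{1 + 3 \left(-4\right) + 3 \left(-3\right)}{5 \left(-4 - 3\right)}\right)\right)^{2} = \left(\frac{2}{3} + 239 \left(-55 + \frac{1 - 12 - 9}{5 \left(-7\right)}\right)\right)^{2} = \left(\frac{2}{3} + 239 \left(-55 + \frac{1}{5} \left(- \frac{1}{7}\right) \left(-20\right)\right)\right)^{2} = \left(\frac{2}{3} + 239 \left(-55 + \frac{4}{7}\right)\right)^{2} = \left(\frac{2}{3} + 239 \left(- \frac{381}{7}\right)\right)^{2} = \left(\frac{2}{3} - \frac{91059}{7}\right)^{2} = \left(- \frac{273163}{21}\right)^{2} = \frac{74618024569}{441}$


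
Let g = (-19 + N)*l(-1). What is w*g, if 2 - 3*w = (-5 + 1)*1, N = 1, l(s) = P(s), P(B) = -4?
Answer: 144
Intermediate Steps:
l(s) = -4
g = 72 (g = (-19 + 1)*(-4) = -18*(-4) = 72)
w = 2 (w = ⅔ - (-5 + 1)/3 = ⅔ - (-4)/3 = ⅔ - ⅓*(-4) = ⅔ + 4/3 = 2)
w*g = 2*72 = 144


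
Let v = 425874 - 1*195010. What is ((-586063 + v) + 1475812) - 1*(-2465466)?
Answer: 3586079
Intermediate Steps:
v = 230864 (v = 425874 - 195010 = 230864)
((-586063 + v) + 1475812) - 1*(-2465466) = ((-586063 + 230864) + 1475812) - 1*(-2465466) = (-355199 + 1475812) + 2465466 = 1120613 + 2465466 = 3586079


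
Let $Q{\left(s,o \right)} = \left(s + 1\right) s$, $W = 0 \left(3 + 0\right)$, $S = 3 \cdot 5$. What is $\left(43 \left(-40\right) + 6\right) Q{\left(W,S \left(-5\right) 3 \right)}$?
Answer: $0$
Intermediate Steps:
$S = 15$
$W = 0$ ($W = 0 \cdot 3 = 0$)
$Q{\left(s,o \right)} = s \left(1 + s\right)$ ($Q{\left(s,o \right)} = \left(1 + s\right) s = s \left(1 + s\right)$)
$\left(43 \left(-40\right) + 6\right) Q{\left(W,S \left(-5\right) 3 \right)} = \left(43 \left(-40\right) + 6\right) 0 \left(1 + 0\right) = \left(-1720 + 6\right) 0 \cdot 1 = \left(-1714\right) 0 = 0$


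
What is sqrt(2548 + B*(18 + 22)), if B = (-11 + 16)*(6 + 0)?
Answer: 2*sqrt(937) ≈ 61.221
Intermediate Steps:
B = 30 (B = 5*6 = 30)
sqrt(2548 + B*(18 + 22)) = sqrt(2548 + 30*(18 + 22)) = sqrt(2548 + 30*40) = sqrt(2548 + 1200) = sqrt(3748) = 2*sqrt(937)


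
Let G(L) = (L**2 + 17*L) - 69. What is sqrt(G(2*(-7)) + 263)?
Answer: 2*sqrt(38) ≈ 12.329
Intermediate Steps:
G(L) = -69 + L**2 + 17*L
sqrt(G(2*(-7)) + 263) = sqrt((-69 + (2*(-7))**2 + 17*(2*(-7))) + 263) = sqrt((-69 + (-14)**2 + 17*(-14)) + 263) = sqrt((-69 + 196 - 238) + 263) = sqrt(-111 + 263) = sqrt(152) = 2*sqrt(38)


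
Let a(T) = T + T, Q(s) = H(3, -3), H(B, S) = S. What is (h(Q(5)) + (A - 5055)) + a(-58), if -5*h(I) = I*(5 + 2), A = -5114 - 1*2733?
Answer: -65069/5 ≈ -13014.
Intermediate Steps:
A = -7847 (A = -5114 - 2733 = -7847)
Q(s) = -3
h(I) = -7*I/5 (h(I) = -I*(5 + 2)/5 = -I*7/5 = -7*I/5)
a(T) = 2*T
(h(Q(5)) + (A - 5055)) + a(-58) = (-7/5*(-3) + (-7847 - 5055)) + 2*(-58) = (21/5 - 12902) - 116 = -64489/5 - 116 = -65069/5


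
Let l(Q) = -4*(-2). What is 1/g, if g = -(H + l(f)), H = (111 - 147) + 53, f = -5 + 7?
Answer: -1/25 ≈ -0.040000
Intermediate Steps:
f = 2
H = 17 (H = -36 + 53 = 17)
l(Q) = 8
g = -25 (g = -(17 + 8) = -1*25 = -25)
1/g = 1/(-25) = -1/25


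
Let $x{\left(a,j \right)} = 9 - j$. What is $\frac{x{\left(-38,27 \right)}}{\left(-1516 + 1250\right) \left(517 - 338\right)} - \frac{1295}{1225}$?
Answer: $- \frac{125792}{119035} \approx -1.0568$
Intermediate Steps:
$\frac{x{\left(-38,27 \right)}}{\left(-1516 + 1250\right) \left(517 - 338\right)} - \frac{1295}{1225} = \frac{9 - 27}{\left(-1516 + 1250\right) \left(517 - 338\right)} - \frac{1295}{1225} = \frac{9 - 27}{\left(-266\right) 179} - \frac{37}{35} = - \frac{18}{-47614} - \frac{37}{35} = \left(-18\right) \left(- \frac{1}{47614}\right) - \frac{37}{35} = \frac{9}{23807} - \frac{37}{35} = - \frac{125792}{119035}$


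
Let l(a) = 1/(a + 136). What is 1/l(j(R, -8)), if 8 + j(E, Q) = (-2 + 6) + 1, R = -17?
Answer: 133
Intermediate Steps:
j(E, Q) = -3 (j(E, Q) = -8 + ((-2 + 6) + 1) = -8 + (4 + 1) = -8 + 5 = -3)
l(a) = 1/(136 + a)
1/l(j(R, -8)) = 1/(1/(136 - 3)) = 1/(1/133) = 133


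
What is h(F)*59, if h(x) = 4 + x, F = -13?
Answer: -531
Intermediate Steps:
h(F)*59 = (4 - 13)*59 = -9*59 = -531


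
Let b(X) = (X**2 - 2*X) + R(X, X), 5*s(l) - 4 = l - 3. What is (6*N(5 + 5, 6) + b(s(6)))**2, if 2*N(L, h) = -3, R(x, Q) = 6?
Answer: 9216/625 ≈ 14.746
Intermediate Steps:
N(L, h) = -3/2 (N(L, h) = (1/2)*(-3) = -3/2)
s(l) = 1/5 + l/5 (s(l) = 4/5 + (l - 3)/5 = 4/5 + (-3 + l)/5 = 4/5 + (-3/5 + l/5) = 1/5 + l/5)
b(X) = 6 + X**2 - 2*X (b(X) = (X**2 - 2*X) + 6 = 6 + X**2 - 2*X)
(6*N(5 + 5, 6) + b(s(6)))**2 = (6*(-3/2) + (6 + (1/5 + (1/5)*6)**2 - 2*(1/5 + (1/5)*6)))**2 = (-9 + (6 + (1/5 + 6/5)**2 - 2*(1/5 + 6/5)))**2 = (-9 + (6 + (7/5)**2 - 2*7/5))**2 = (-9 + (6 + 49/25 - 14/5))**2 = (-9 + 129/25)**2 = (-96/25)**2 = 9216/625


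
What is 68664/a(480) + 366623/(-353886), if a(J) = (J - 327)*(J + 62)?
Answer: -113025011/543450934 ≈ -0.20798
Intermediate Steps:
a(J) = (-327 + J)*(62 + J)
68664/a(480) + 366623/(-353886) = 68664/(-20274 + 480² - 265*480) + 366623/(-353886) = 68664/(-20274 + 230400 - 127200) + 366623*(-1/353886) = 68664/82926 - 366623/353886 = 68664*(1/82926) - 366623/353886 = 11444/13821 - 366623/353886 = -113025011/543450934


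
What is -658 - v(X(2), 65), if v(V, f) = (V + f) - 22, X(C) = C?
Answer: -703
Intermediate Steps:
v(V, f) = -22 + V + f
-658 - v(X(2), 65) = -658 - (-22 + 2 + 65) = -658 - 1*45 = -658 - 45 = -703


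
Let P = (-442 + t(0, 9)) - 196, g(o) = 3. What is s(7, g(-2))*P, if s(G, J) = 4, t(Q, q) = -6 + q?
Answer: -2540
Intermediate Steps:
P = -635 (P = (-442 + (-6 + 9)) - 196 = (-442 + 3) - 196 = -439 - 196 = -635)
s(7, g(-2))*P = 4*(-635) = -2540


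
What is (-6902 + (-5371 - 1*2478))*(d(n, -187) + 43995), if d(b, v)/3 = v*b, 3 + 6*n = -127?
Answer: -828268650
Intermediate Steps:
n = -65/3 (n = -½ + (⅙)*(-127) = -½ - 127/6 = -65/3 ≈ -21.667)
d(b, v) = 3*b*v (d(b, v) = 3*(v*b) = 3*(b*v) = 3*b*v)
(-6902 + (-5371 - 1*2478))*(d(n, -187) + 43995) = (-6902 + (-5371 - 1*2478))*(3*(-65/3)*(-187) + 43995) = (-6902 + (-5371 - 2478))*(12155 + 43995) = (-6902 - 7849)*56150 = -14751*56150 = -828268650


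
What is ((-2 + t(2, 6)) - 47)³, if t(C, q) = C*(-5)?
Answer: -205379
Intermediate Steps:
t(C, q) = -5*C
((-2 + t(2, 6)) - 47)³ = ((-2 - 5*2) - 47)³ = ((-2 - 10) - 47)³ = (-12 - 47)³ = (-59)³ = -205379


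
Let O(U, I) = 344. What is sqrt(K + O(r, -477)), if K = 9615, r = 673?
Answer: sqrt(9959) ≈ 99.795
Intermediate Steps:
sqrt(K + O(r, -477)) = sqrt(9615 + 344) = sqrt(9959)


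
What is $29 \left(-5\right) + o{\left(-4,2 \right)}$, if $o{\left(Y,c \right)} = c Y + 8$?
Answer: $-145$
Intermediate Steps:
$o{\left(Y,c \right)} = 8 + Y c$ ($o{\left(Y,c \right)} = Y c + 8 = 8 + Y c$)
$29 \left(-5\right) + o{\left(-4,2 \right)} = 29 \left(-5\right) + \left(8 - 8\right) = -145 + \left(8 - 8\right) = -145 + 0 = -145$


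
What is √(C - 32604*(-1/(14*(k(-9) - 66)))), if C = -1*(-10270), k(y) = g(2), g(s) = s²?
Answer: √481835263/217 ≈ 101.16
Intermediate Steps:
k(y) = 4 (k(y) = 2² = 4)
C = 10270
√(C - 32604*(-1/(14*(k(-9) - 66)))) = √(10270 - 32604*(-1/(14*(4 - 66)))) = √(10270 - 32604/((-62*(-14)))) = √(10270 - 32604/868) = √(10270 - 32604*1/868) = √(10270 - 8151/217) = √(2220439/217) = √481835263/217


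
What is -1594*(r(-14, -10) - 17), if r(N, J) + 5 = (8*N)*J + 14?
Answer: -1772528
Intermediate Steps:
r(N, J) = 9 + 8*J*N (r(N, J) = -5 + ((8*N)*J + 14) = -5 + (8*J*N + 14) = -5 + (14 + 8*J*N) = 9 + 8*J*N)
-1594*(r(-14, -10) - 17) = -1594*((9 + 8*(-10)*(-14)) - 17) = -1594*((9 + 1120) - 17) = -1594*(1129 - 17) = -1594*1112 = -1772528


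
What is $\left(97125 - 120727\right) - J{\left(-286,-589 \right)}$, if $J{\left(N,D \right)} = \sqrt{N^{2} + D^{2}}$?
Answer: $-23602 - \sqrt{428717} \approx -24257.0$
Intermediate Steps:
$J{\left(N,D \right)} = \sqrt{D^{2} + N^{2}}$
$\left(97125 - 120727\right) - J{\left(-286,-589 \right)} = \left(97125 - 120727\right) - \sqrt{\left(-589\right)^{2} + \left(-286\right)^{2}} = -23602 - \sqrt{346921 + 81796} = -23602 - \sqrt{428717}$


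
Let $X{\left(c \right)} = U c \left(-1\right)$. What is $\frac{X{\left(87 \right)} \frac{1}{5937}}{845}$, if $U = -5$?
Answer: $\frac{29}{334451} \approx 8.6709 \cdot 10^{-5}$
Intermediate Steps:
$X{\left(c \right)} = 5 c$ ($X{\left(c \right)} = - 5 c \left(-1\right) = 5 c$)
$\frac{X{\left(87 \right)} \frac{1}{5937}}{845} = \frac{5 \cdot 87 \cdot \frac{1}{5937}}{845} = 435 \cdot \frac{1}{5937} \cdot \frac{1}{845} = \frac{145}{1979} \cdot \frac{1}{845} = \frac{29}{334451}$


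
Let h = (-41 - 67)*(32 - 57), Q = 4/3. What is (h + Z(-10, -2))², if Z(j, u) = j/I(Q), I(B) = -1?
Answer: 7344100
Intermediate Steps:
Q = 4/3 (Q = 4*(⅓) = 4/3 ≈ 1.3333)
Z(j, u) = -j (Z(j, u) = j/(-1) = j*(-1) = -j)
h = 2700 (h = -108*(-25) = 2700)
(h + Z(-10, -2))² = (2700 - 1*(-10))² = (2700 + 10)² = 2710² = 7344100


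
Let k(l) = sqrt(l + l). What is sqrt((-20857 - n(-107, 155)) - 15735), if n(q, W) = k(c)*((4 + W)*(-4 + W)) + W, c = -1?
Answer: sqrt(-36747 - 24009*I*sqrt(2)) ≈ 81.502 - 208.3*I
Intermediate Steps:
k(l) = sqrt(2)*sqrt(l) (k(l) = sqrt(2*l) = sqrt(2)*sqrt(l))
n(q, W) = W + I*sqrt(2)*(-4 + W)*(4 + W) (n(q, W) = (sqrt(2)*sqrt(-1))*((4 + W)*(-4 + W)) + W = (sqrt(2)*I)*((-4 + W)*(4 + W)) + W = (I*sqrt(2))*((-4 + W)*(4 + W)) + W = I*sqrt(2)*(-4 + W)*(4 + W) + W = W + I*sqrt(2)*(-4 + W)*(4 + W))
sqrt((-20857 - n(-107, 155)) - 15735) = sqrt((-20857 - (155 - 16*I*sqrt(2) + I*sqrt(2)*155**2)) - 15735) = sqrt((-20857 - (155 - 16*I*sqrt(2) + I*sqrt(2)*24025)) - 15735) = sqrt((-20857 - (155 - 16*I*sqrt(2) + 24025*I*sqrt(2))) - 15735) = sqrt((-20857 - (155 + 24009*I*sqrt(2))) - 15735) = sqrt((-20857 + (-155 - 24009*I*sqrt(2))) - 15735) = sqrt((-21012 - 24009*I*sqrt(2)) - 15735) = sqrt(-36747 - 24009*I*sqrt(2))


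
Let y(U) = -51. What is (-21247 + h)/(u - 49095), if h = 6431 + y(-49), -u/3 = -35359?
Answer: -14867/56982 ≈ -0.26091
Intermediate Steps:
u = 106077 (u = -3*(-35359) = 106077)
h = 6380 (h = 6431 - 51 = 6380)
(-21247 + h)/(u - 49095) = (-21247 + 6380)/(106077 - 49095) = -14867/56982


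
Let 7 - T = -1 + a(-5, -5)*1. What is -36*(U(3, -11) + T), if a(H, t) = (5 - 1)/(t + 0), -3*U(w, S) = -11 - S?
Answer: -1584/5 ≈ -316.80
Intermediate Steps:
U(w, S) = 11/3 + S/3 (U(w, S) = -(-11 - S)/3 = 11/3 + S/3)
a(H, t) = 4/t
T = 44/5 (T = 7 - (-1 + (4/(-5))*1) = 7 - (-1 + (4*(-⅕))*1) = 7 - (-1 - ⅘*1) = 7 - (-1 - ⅘) = 7 - 1*(-9/5) = 7 + 9/5 = 44/5 ≈ 8.8000)
-36*(U(3, -11) + T) = -36*((11/3 + (⅓)*(-11)) + 44/5) = -36*((11/3 - 11/3) + 44/5) = -36*(0 + 44/5) = -36*44/5 = -1584/5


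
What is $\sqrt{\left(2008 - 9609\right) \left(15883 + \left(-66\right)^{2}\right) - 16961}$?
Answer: $20 i \sqrt{384634} \approx 12404.0 i$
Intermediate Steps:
$\sqrt{\left(2008 - 9609\right) \left(15883 + \left(-66\right)^{2}\right) - 16961} = \sqrt{- 7601 \left(15883 + 4356\right) - 16961} = \sqrt{\left(-7601\right) 20239 - 16961} = \sqrt{-153836639 - 16961} = \sqrt{-153853600} = 20 i \sqrt{384634}$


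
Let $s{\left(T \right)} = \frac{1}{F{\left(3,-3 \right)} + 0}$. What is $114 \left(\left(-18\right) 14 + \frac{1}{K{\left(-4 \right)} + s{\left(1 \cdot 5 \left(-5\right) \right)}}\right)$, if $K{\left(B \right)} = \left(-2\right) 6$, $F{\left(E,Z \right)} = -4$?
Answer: $- \frac{1408128}{49} \approx -28737.0$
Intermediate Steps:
$K{\left(B \right)} = -12$
$s{\left(T \right)} = - \frac{1}{4}$ ($s{\left(T \right)} = \frac{1}{-4 + 0} = \frac{1}{-4} = - \frac{1}{4}$)
$114 \left(\left(-18\right) 14 + \frac{1}{K{\left(-4 \right)} + s{\left(1 \cdot 5 \left(-5\right) \right)}}\right) = 114 \left(\left(-18\right) 14 + \frac{1}{-12 - \frac{1}{4}}\right) = 114 \left(-252 + \frac{1}{- \frac{49}{4}}\right) = 114 \left(-252 - \frac{4}{49}\right) = 114 \left(- \frac{12352}{49}\right) = - \frac{1408128}{49}$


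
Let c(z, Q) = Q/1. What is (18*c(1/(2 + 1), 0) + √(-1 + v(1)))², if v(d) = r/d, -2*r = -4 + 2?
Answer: 0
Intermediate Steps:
c(z, Q) = Q (c(z, Q) = Q*1 = Q)
r = 1 (r = -(-4 + 2)/2 = -½*(-2) = 1)
v(d) = 1/d
(18*c(1/(2 + 1), 0) + √(-1 + v(1)))² = (18*0 + √(-1 + 1/1))² = (0 + √(-1 + 1))² = (0 + √0)² = (0 + 0)² = 0² = 0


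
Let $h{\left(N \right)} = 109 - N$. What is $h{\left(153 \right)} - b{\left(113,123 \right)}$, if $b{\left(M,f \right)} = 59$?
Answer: $-103$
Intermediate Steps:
$h{\left(153 \right)} - b{\left(113,123 \right)} = \left(109 - 153\right) - 59 = -44 - 59 = -103$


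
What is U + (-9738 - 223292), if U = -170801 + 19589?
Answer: -384242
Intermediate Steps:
U = -151212
U + (-9738 - 223292) = -151212 + (-9738 - 223292) = -151212 - 233030 = -384242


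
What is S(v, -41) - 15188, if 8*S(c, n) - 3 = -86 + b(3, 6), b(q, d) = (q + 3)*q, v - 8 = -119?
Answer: -121569/8 ≈ -15196.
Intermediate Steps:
v = -111 (v = 8 - 119 = -111)
b(q, d) = q*(3 + q) (b(q, d) = (3 + q)*q = q*(3 + q))
S(c, n) = -65/8 (S(c, n) = 3/8 + (-86 + 3*(3 + 3))/8 = 3/8 + (-86 + 3*6)/8 = 3/8 + (-86 + 18)/8 = 3/8 + (⅛)*(-68) = 3/8 - 17/2 = -65/8)
S(v, -41) - 15188 = -65/8 - 15188 = -121569/8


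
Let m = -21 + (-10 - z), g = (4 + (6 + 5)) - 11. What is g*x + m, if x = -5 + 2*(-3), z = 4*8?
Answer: -107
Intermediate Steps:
z = 32
x = -11 (x = -5 - 6 = -11)
g = 4 (g = (4 + 11) - 11 = 15 - 11 = 4)
m = -63 (m = -21 + (-10 - 1*32) = -21 + (-10 - 32) = -21 - 42 = -63)
g*x + m = 4*(-11) - 63 = -44 - 63 = -107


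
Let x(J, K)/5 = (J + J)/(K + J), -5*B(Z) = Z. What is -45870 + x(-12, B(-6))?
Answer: -412730/9 ≈ -45859.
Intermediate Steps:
B(Z) = -Z/5
x(J, K) = 10*J/(J + K) (x(J, K) = 5*((J + J)/(K + J)) = 5*((2*J)/(J + K)) = 5*(2*J/(J + K)) = 10*J/(J + K))
-45870 + x(-12, B(-6)) = -45870 + 10*(-12)/(-12 - 1/5*(-6)) = -45870 + 10*(-12)/(-12 + 6/5) = -45870 + 10*(-12)/(-54/5) = -45870 + 10*(-12)*(-5/54) = -45870 + 100/9 = -412730/9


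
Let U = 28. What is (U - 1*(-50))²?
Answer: 6084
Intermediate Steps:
(U - 1*(-50))² = (28 - 1*(-50))² = (28 + 50)² = 78² = 6084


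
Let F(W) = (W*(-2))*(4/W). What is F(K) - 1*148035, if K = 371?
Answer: -148043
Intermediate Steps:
F(W) = -8 (F(W) = (-2*W)*(4/W) = -8)
F(K) - 1*148035 = -8 - 1*148035 = -8 - 148035 = -148043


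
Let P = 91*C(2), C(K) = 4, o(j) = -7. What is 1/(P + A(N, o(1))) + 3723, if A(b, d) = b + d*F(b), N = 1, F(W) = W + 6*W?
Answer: 1176469/316 ≈ 3723.0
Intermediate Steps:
F(W) = 7*W
A(b, d) = b + 7*b*d (A(b, d) = b + d*(7*b) = b + 7*b*d)
P = 364 (P = 91*4 = 364)
1/(P + A(N, o(1))) + 3723 = 1/(364 + 1*(1 + 7*(-7))) + 3723 = 1/(364 + 1*(1 - 49)) + 3723 = 1/(364 + 1*(-48)) + 3723 = 1/(364 - 48) + 3723 = 1/316 + 3723 = 1176469/316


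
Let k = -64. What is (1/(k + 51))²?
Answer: 1/169 ≈ 0.0059172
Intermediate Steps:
(1/(k + 51))² = (1/(-64 + 51))² = (1/(-13))² = (-1/13)² = 1/169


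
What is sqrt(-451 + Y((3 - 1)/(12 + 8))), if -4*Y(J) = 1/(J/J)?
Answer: 19*I*sqrt(5)/2 ≈ 21.243*I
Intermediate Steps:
Y(J) = -1/4 (Y(J) = -1/(4*(J/J)) = -1/4/1 = -1/4*1 = -1/4)
sqrt(-451 + Y((3 - 1)/(12 + 8))) = sqrt(-451 - 1/4) = sqrt(-1805/4) = 19*I*sqrt(5)/2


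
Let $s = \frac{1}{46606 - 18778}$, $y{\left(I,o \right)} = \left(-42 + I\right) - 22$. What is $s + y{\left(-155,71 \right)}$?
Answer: $- \frac{6094331}{27828} \approx -219.0$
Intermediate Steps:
$y{\left(I,o \right)} = -64 + I$
$s = \frac{1}{27828} \approx 3.5935 \cdot 10^{-5}$
$s + y{\left(-155,71 \right)} = \frac{1}{27828} - 219 = - \frac{6094331}{27828}$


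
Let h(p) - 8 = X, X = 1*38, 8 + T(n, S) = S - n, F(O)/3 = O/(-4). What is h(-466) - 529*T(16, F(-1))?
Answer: 49381/4 ≈ 12345.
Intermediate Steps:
F(O) = -3*O/4 (F(O) = 3*(O/(-4)) = 3*(O*(-1/4)) = 3*(-O/4) = -3*O/4)
T(n, S) = -8 + S - n (T(n, S) = -8 + (S - n) = -8 + S - n)
X = 38
h(p) = 46 (h(p) = 8 + 38 = 46)
h(-466) - 529*T(16, F(-1)) = 46 - 529*(-8 - 3/4*(-1) - 1*16) = 46 - 529*(-8 + 3/4 - 16) = 46 - 529*(-93)/4 = 46 - 1*(-49197/4) = 46 + 49197/4 = 49381/4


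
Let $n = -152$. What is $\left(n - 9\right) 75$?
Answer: $-12075$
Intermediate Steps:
$\left(n - 9\right) 75 = \left(-152 - 9\right) 75 = \left(-161\right) 75 = -12075$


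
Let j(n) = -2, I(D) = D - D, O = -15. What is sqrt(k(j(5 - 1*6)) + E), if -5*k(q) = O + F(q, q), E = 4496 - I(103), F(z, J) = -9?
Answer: 2*sqrt(28130)/5 ≈ 67.088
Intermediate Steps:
I(D) = 0
E = 4496 (E = 4496 - 1*0 = 4496 + 0 = 4496)
k(q) = 24/5 (k(q) = -(-15 - 9)/5 = -1/5*(-24) = 24/5)
sqrt(k(j(5 - 1*6)) + E) = sqrt(24/5 + 4496) = sqrt(22504/5) = 2*sqrt(28130)/5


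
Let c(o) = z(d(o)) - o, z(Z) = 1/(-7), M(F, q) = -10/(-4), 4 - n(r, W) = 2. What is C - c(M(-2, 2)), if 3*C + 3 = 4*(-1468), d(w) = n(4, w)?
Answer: -82139/42 ≈ -1955.7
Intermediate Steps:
n(r, W) = 2 (n(r, W) = 4 - 1*2 = 4 - 2 = 2)
d(w) = 2
M(F, q) = 5/2 (M(F, q) = -10*(-¼) = 5/2)
z(Z) = -⅐
c(o) = -⅐ - o
C = -5875/3 (C = -1 + (4*(-1468))/3 = -1 + (⅓)*(-5872) = -1 - 5872/3 = -5875/3 ≈ -1958.3)
C - c(M(-2, 2)) = -5875/3 - (-⅐ - 1*5/2) = -5875/3 - (-⅐ - 5/2) = -5875/3 - 1*(-37/14) = -5875/3 + 37/14 = -82139/42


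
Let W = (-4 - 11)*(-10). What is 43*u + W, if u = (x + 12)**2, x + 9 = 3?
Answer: 1698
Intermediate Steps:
x = -6 (x = -9 + 3 = -6)
u = 36 (u = (-6 + 12)**2 = 6**2 = 36)
W = 150 (W = -15*(-10) = 150)
43*u + W = 43*36 + 150 = 1548 + 150 = 1698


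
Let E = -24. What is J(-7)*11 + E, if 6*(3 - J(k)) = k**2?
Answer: -485/6 ≈ -80.833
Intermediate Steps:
J(k) = 3 - k**2/6
J(-7)*11 + E = (3 - 1/6*(-7)**2)*11 - 24 = (3 - 1/6*49)*11 - 24 = (3 - 49/6)*11 - 24 = -31/6*11 - 24 = -341/6 - 24 = -485/6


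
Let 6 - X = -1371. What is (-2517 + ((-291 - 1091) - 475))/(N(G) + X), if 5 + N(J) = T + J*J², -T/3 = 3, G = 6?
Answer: -4374/1579 ≈ -2.7701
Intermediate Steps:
T = -9 (T = -3*3 = -9)
X = 1377 (X = 6 - 1*(-1371) = 6 + 1371 = 1377)
N(J) = -14 + J³ (N(J) = -5 + (-9 + J*J²) = -5 + (-9 + J³) = -14 + J³)
(-2517 + ((-291 - 1091) - 475))/(N(G) + X) = (-2517 + ((-291 - 1091) - 475))/((-14 + 6³) + 1377) = (-2517 + (-1382 - 475))/((-14 + 216) + 1377) = (-2517 - 1857)/(202 + 1377) = -4374/1579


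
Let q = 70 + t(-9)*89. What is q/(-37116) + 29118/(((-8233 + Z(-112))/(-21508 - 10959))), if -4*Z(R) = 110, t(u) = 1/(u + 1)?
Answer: 62379564145705/545060832 ≈ 1.1445e+5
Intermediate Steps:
t(u) = 1/(1 + u)
q = 471/8 (q = 70 + 89/(1 - 9) = 70 + 89/(-8) = 70 - 1/8*89 = 70 - 89/8 = 471/8 ≈ 58.875)
Z(R) = -55/2 (Z(R) = -1/4*110 = -55/2)
q/(-37116) + 29118/(((-8233 + Z(-112))/(-21508 - 10959))) = (471/8)/(-37116) + 29118/(((-8233 - 55/2)/(-21508 - 10959))) = (471/8)*(-1/37116) + 29118/((-16521/2/(-32467))) = -157/98976 + 29118/((-16521/2*(-1/32467))) = -157/98976 + 29118/(16521/64934) = -157/98976 + 29118*(64934/16521) = -157/98976 + 630249404/5507 = 62379564145705/545060832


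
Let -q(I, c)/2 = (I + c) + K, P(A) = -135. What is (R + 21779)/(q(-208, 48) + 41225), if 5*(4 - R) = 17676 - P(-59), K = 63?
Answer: 91104/207095 ≈ 0.43991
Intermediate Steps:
q(I, c) = -126 - 2*I - 2*c (q(I, c) = -2*((I + c) + 63) = -2*(63 + I + c) = -126 - 2*I - 2*c)
R = -17791/5 (R = 4 - (17676 - 1*(-135))/5 = 4 - (17676 + 135)/5 = 4 - 1/5*17811 = 4 - 17811/5 = -17791/5 ≈ -3558.2)
(R + 21779)/(q(-208, 48) + 41225) = (-17791/5 + 21779)/((-126 - 2*(-208) - 2*48) + 41225) = 91104/(5*((-126 + 416 - 96) + 41225)) = 91104/(5*(194 + 41225)) = (91104/5)/41419 = (91104/5)*(1/41419) = 91104/207095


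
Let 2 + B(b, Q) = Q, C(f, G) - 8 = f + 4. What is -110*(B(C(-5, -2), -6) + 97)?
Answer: -9790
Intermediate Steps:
C(f, G) = 12 + f (C(f, G) = 8 + (f + 4) = 8 + (4 + f) = 12 + f)
B(b, Q) = -2 + Q
-110*(B(C(-5, -2), -6) + 97) = -110*((-2 - 6) + 97) = -110*(-8 + 97) = -110*89 = -9790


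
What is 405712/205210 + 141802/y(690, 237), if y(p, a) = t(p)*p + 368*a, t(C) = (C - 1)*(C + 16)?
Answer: 34059360090433/17223617795490 ≈ 1.9775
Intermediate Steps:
t(C) = (-1 + C)*(16 + C)
y(p, a) = 368*a + p*(-16 + p² + 15*p) (y(p, a) = (-16 + p² + 15*p)*p + 368*a = p*(-16 + p² + 15*p) + 368*a = 368*a + p*(-16 + p² + 15*p))
405712/205210 + 141802/y(690, 237) = 405712/205210 + 141802/(368*237 + 690*(-16 + 690² + 15*690)) = 405712*(1/205210) + 141802/(87216 + 690*(-16 + 476100 + 10350)) = 202856/102605 + 141802/(87216 + 690*486434) = 202856/102605 + 141802/(87216 + 335639460) = 202856/102605 + 141802/335726676 = 202856/102605 + 141802*(1/335726676) = 202856/102605 + 70901/167863338 = 34059360090433/17223617795490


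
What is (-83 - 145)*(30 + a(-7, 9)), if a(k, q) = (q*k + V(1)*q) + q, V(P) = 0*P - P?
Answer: 7524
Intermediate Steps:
V(P) = -P (V(P) = 0 - P = -P)
a(k, q) = k*q (a(k, q) = (q*k + (-1*1)*q) + q = (k*q - q) + q = (-q + k*q) + q = k*q)
(-83 - 145)*(30 + a(-7, 9)) = (-83 - 145)*(30 - 7*9) = -228*(30 - 63) = -228*(-33) = 7524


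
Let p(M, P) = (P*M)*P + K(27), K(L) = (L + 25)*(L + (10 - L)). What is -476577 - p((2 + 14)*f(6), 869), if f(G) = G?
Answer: -72972553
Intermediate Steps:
K(L) = 250 + 10*L (K(L) = (25 + L)*10 = 250 + 10*L)
p(M, P) = 520 + M*P² (p(M, P) = (P*M)*P + (250 + 10*27) = (M*P)*P + (250 + 270) = M*P² + 520 = 520 + M*P²)
-476577 - p((2 + 14)*f(6), 869) = -476577 - (520 + ((2 + 14)*6)*869²) = -476577 - (520 + (16*6)*755161) = -476577 - (520 + 96*755161) = -476577 - (520 + 72495456) = -476577 - 1*72495976 = -476577 - 72495976 = -72972553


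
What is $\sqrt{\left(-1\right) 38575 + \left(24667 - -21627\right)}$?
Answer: $\sqrt{7719} \approx 87.858$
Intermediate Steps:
$\sqrt{\left(-1\right) 38575 + \left(24667 - -21627\right)} = \sqrt{-38575 + \left(24667 + 21627\right)} = \sqrt{-38575 + 46294} = \sqrt{7719}$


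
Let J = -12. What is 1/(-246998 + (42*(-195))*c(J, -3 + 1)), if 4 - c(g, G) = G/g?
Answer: -1/278393 ≈ -3.5920e-6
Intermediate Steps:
c(g, G) = 4 - G/g
1/(-246998 + (42*(-195))*c(J, -3 + 1)) = 1/(-246998 + (42*(-195))*(4 - 1*(-3 + 1)/(-12))) = 1/(-246998 - 8190*(4 - 1*(-2)*(-1/12))) = 1/(-246998 - 8190*(4 - 1/6)) = 1/(-246998 - 8190*23/6) = 1/(-246998 - 31395) = 1/(-278393) = -1/278393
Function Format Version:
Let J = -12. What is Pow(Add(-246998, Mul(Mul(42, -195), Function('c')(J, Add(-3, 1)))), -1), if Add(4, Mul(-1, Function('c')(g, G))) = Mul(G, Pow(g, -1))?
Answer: Rational(-1, 278393) ≈ -3.5920e-6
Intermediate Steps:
Function('c')(g, G) = Add(4, Mul(-1, G, Pow(g, -1))) (Function('c')(g, G) = Add(4, Mul(-1, Mul(G, Pow(g, -1)))) = Add(4, Mul(-1, G, Pow(g, -1))))
Pow(Add(-246998, Mul(Mul(42, -195), Function('c')(J, Add(-3, 1)))), -1) = Pow(Add(-246998, Mul(Mul(42, -195), Add(4, Mul(-1, Add(-3, 1), Pow(-12, -1))))), -1) = Pow(Add(-246998, Mul(-8190, Add(4, Mul(-1, -2, Rational(-1, 12))))), -1) = Pow(Add(-246998, Mul(-8190, Add(4, Rational(-1, 6)))), -1) = Pow(Add(-246998, Mul(-8190, Rational(23, 6))), -1) = Pow(Add(-246998, -31395), -1) = Pow(-278393, -1) = Rational(-1, 278393)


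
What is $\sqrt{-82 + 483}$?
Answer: $\sqrt{401} \approx 20.025$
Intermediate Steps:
$\sqrt{-82 + 483} = \sqrt{401}$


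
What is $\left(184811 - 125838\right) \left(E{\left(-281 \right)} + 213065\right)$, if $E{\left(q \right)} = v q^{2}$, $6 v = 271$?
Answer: $\frac{1337320164833}{6} \approx 2.2289 \cdot 10^{11}$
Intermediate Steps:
$v = \frac{271}{6}$ ($v = \frac{1}{6} \cdot 271 = \frac{271}{6} \approx 45.167$)
$E{\left(q \right)} = \frac{271 q^{2}}{6}$
$\left(184811 - 125838\right) \left(E{\left(-281 \right)} + 213065\right) = \left(184811 - 125838\right) \left(\frac{271 \left(-281\right)^{2}}{6} + 213065\right) = 58973 \left(\frac{271}{6} \cdot 78961 + 213065\right) = 58973 \left(\frac{21398431}{6} + 213065\right) = 58973 \cdot \frac{22676821}{6} = \frac{1337320164833}{6}$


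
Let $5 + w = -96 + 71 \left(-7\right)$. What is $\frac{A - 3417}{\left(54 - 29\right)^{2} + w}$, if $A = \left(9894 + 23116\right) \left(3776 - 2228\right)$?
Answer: $\frac{17032021}{9} \approx 1.8924 \cdot 10^{6}$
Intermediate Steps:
$w = -598$ ($w = -5 + \left(-96 + 71 \left(-7\right)\right) = -5 - 593 = -598$)
$A = 51099480$ ($A = 33010 \cdot 1548 = 51099480$)
$\frac{A - 3417}{\left(54 - 29\right)^{2} + w} = \frac{51099480 - 3417}{\left(54 - 29\right)^{2} - 598} = \frac{51096063}{25^{2} - 598} = \frac{51096063}{625 - 598} = \frac{51096063}{27} = 51096063 \cdot \frac{1}{27} = \frac{17032021}{9}$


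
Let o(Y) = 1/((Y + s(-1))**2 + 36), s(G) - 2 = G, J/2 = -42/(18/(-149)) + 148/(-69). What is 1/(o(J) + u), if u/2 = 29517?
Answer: 253369933/14957440625251 ≈ 1.6939e-5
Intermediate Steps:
u = 59034 (u = 2*29517 = 59034)
J = 15894/23 (J = 2*(-42/(18/(-149)) + 148/(-69)) = 2*(-42/(18*(-1/149)) + 148*(-1/69)) = 2*(-42/(-18/149) - 148/69) = 2*(-42*(-149/18) - 148/69) = 2*(1043/3 - 148/69) = 2*(7947/23) = 15894/23 ≈ 691.04)
s(G) = 2 + G
o(Y) = 1/(36 + (1 + Y)**2) (o(Y) = 1/((Y + (2 - 1))**2 + 36) = 1/((Y + 1)**2 + 36) = 1/((1 + Y)**2 + 36) = 1/(36 + (1 + Y)**2))
1/(o(J) + u) = 1/(1/(36 + (1 + 15894/23)**2) + 59034) = 1/(1/(36 + (15917/23)**2) + 59034) = 1/(1/(36 + 253350889/529) + 59034) = 1/(1/(253369933/529) + 59034) = 1/(529/253369933 + 59034) = 1/(14957440625251/253369933) = 253369933/14957440625251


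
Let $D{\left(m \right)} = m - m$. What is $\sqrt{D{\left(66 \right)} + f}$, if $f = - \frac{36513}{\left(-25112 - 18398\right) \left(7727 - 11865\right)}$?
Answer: $\frac{3 i \sqrt{182610012415}}{90022190} \approx 0.014241 i$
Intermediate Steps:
$D{\left(m \right)} = 0$
$f = - \frac{36513}{180044380}$ ($f = - \frac{36513}{\left(-43510\right) \left(-4138\right)} = - \frac{36513}{180044380} \approx -0.0002028$)
$\sqrt{D{\left(66 \right)} + f} = \sqrt{0 - \frac{36513}{180044380}} = \sqrt{- \frac{36513}{180044380}} = \frac{3 i \sqrt{182610012415}}{90022190}$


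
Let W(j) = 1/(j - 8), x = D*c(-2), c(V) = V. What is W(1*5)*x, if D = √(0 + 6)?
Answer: 2*√6/3 ≈ 1.6330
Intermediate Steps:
D = √6 ≈ 2.4495
x = -2*√6 (x = √6*(-2) = -2*√6 ≈ -4.8990)
W(j) = 1/(-8 + j)
W(1*5)*x = (-2*√6)/(-8 + 1*5) = (-2*√6)/(-8 + 5) = (-2*√6)/(-3) = -(-2)*√6/3 = 2*√6/3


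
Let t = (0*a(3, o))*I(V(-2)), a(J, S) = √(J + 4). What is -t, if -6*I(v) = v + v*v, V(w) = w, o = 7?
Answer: 0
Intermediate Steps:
I(v) = -v/6 - v²/6 (I(v) = -(v + v*v)/6 = -(v + v²)/6 = -v/6 - v²/6)
a(J, S) = √(4 + J)
t = 0 (t = (0*√(4 + 3))*(-⅙*(-2)*(1 - 2)) = (0*√7)*(-⅙*(-2)*(-1)) = 0*(-⅓) = 0)
-t = -1*0 = 0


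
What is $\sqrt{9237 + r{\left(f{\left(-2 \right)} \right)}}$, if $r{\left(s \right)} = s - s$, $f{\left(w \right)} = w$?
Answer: $\sqrt{9237} \approx 96.109$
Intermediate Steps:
$r{\left(s \right)} = 0$
$\sqrt{9237 + r{\left(f{\left(-2 \right)} \right)}} = \sqrt{9237 + 0} = \sqrt{9237}$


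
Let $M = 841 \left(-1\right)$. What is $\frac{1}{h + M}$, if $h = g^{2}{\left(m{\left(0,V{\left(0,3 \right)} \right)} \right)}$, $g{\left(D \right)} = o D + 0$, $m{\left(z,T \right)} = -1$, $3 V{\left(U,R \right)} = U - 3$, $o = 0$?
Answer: $- \frac{1}{841} \approx -0.0011891$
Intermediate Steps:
$V{\left(U,R \right)} = -1 + \frac{U}{3}$ ($V{\left(U,R \right)} = \frac{U - 3}{3} = \frac{-3 + U}{3} = -1 + \frac{U}{3}$)
$g{\left(D \right)} = 0$ ($g{\left(D \right)} = 0 D + 0 = 0 + 0 = 0$)
$M = -841$
$h = 0$ ($h = 0^{2} = 0$)
$\frac{1}{h + M} = \frac{1}{0 - 841} = \frac{1}{-841} = - \frac{1}{841}$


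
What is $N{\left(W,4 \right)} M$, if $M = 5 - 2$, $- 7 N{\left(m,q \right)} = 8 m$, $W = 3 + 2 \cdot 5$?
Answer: $- \frac{312}{7} \approx -44.571$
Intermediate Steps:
$W = 13$ ($W = 3 + 10 = 13$)
$N{\left(m,q \right)} = - \frac{8 m}{7}$
$M = 3$ ($M = 5 - 2 = 3$)
$N{\left(W,4 \right)} M = \left(- \frac{8}{7}\right) 13 \cdot 3 = \left(- \frac{104}{7}\right) 3 = - \frac{312}{7}$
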